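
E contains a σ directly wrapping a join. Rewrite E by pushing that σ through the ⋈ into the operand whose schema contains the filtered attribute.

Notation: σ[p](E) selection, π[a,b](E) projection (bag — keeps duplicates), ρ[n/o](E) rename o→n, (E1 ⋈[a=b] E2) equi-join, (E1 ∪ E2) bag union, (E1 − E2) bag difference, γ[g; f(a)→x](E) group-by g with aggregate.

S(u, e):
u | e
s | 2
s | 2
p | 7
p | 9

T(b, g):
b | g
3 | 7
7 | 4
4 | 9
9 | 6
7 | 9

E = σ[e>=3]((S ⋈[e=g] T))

σ filters on e, owned by the left side.
E' = (σ[e>=3](S) ⋈[e=g] T)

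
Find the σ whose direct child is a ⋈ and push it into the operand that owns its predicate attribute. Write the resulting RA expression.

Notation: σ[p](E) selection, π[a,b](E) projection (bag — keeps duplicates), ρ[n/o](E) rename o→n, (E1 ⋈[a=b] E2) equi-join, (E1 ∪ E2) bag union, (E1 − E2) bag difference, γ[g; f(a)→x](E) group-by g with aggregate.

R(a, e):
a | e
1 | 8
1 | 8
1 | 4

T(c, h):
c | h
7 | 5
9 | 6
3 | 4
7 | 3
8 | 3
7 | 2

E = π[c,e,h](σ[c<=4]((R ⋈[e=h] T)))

σ filters on c, owned by the right side.
E' = π[c,e,h]((R ⋈[e=h] σ[c<=4](T)))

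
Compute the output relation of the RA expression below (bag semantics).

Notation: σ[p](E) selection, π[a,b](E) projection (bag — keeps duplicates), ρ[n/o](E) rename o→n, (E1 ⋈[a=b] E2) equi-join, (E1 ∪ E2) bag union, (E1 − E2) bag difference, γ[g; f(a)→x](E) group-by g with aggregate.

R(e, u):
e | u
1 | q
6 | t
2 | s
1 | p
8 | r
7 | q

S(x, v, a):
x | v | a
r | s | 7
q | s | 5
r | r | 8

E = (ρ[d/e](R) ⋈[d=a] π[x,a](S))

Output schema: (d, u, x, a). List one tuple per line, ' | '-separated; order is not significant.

Row counts bottom-up:
  R → 6
  ρ[d/e](R) → 6
  S → 3
  π[x,a](S) → 3
  (ρ[d/e](R) ⋈[d=a] π[x,a](S)) → 2

== RESULT ==
d | u | x | a
7 | q | r | 7
8 | r | r | 8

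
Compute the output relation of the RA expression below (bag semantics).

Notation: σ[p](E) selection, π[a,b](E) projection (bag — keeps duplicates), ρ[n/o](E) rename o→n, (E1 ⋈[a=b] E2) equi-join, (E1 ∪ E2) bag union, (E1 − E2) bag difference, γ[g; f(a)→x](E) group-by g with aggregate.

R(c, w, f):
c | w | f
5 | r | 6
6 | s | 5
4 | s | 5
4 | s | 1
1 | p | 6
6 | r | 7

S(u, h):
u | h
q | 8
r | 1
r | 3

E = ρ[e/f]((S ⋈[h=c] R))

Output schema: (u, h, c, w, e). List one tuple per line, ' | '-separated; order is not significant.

Subexpression sizes:
  S → 3
  R → 6
  (S ⋈[h=c] R) → 1
  ρ[e/f]((S ⋈[h=c] R)) → 1

== RESULT ==
u | h | c | w | e
r | 1 | 1 | p | 6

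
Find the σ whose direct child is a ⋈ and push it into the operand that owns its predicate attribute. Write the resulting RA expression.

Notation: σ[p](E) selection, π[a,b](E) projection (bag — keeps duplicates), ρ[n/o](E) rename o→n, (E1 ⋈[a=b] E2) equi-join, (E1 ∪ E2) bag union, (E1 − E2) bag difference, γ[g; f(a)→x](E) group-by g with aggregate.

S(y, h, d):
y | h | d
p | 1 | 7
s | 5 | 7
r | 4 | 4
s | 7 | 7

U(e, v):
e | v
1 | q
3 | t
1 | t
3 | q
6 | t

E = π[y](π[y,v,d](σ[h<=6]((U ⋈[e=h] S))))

σ filters on h, owned by the right side.
E' = π[y](π[y,v,d]((U ⋈[e=h] σ[h<=6](S))))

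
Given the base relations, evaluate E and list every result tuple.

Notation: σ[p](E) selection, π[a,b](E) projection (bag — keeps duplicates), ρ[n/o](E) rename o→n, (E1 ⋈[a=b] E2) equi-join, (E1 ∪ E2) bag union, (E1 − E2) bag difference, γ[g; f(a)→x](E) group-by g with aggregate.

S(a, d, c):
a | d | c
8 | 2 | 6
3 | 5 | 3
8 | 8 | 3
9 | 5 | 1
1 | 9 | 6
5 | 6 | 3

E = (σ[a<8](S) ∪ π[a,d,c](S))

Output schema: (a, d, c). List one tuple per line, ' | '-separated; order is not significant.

Row counts bottom-up:
  S → 6
  σ[a<8](S) → 3
  S → 6
  π[a,d,c](S) → 6
  (σ[a<8](S) ∪ π[a,d,c](S)) → 9

== RESULT ==
a | d | c
1 | 9 | 6
1 | 9 | 6
3 | 5 | 3
3 | 5 | 3
5 | 6 | 3
5 | 6 | 3
8 | 2 | 6
8 | 8 | 3
9 | 5 | 1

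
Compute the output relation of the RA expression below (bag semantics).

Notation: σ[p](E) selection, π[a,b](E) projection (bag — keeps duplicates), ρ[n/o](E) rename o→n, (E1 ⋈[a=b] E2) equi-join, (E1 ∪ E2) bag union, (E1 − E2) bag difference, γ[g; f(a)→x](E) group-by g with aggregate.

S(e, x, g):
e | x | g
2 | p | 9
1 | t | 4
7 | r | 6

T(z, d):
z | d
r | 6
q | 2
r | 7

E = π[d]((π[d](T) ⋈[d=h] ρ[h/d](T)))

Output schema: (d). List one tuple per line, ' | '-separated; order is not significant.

Per-node cardinality:
  T → 3
  π[d](T) → 3
  T → 3
  ρ[h/d](T) → 3
  (π[d](T) ⋈[d=h] ρ[h/d](T)) → 3
  π[d]((π[d](T) ⋈[d=h] ρ[h/d](T))) → 3

== RESULT ==
d
2
6
7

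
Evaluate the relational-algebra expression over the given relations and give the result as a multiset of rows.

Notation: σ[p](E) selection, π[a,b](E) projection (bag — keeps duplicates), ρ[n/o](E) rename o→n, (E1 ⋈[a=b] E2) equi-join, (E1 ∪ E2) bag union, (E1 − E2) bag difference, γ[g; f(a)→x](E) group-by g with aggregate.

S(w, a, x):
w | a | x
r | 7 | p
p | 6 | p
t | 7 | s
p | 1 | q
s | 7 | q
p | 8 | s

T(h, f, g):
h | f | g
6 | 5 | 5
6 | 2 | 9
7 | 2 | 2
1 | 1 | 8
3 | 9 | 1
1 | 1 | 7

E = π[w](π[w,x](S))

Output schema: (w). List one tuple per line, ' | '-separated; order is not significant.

Row counts bottom-up:
  S → 6
  π[w,x](S) → 6
  π[w](π[w,x](S)) → 6

== RESULT ==
w
p
p
p
r
s
t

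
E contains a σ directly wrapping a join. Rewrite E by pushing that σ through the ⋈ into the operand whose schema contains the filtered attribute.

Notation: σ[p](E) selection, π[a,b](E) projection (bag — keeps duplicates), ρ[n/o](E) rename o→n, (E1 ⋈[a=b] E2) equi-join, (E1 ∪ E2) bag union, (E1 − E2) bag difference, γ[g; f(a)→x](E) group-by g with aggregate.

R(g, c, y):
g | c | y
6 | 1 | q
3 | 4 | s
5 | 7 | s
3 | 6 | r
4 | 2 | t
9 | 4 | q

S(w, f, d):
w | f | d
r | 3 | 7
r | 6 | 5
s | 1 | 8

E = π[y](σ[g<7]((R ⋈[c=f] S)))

σ filters on g, owned by the left side.
E' = π[y]((σ[g<7](R) ⋈[c=f] S))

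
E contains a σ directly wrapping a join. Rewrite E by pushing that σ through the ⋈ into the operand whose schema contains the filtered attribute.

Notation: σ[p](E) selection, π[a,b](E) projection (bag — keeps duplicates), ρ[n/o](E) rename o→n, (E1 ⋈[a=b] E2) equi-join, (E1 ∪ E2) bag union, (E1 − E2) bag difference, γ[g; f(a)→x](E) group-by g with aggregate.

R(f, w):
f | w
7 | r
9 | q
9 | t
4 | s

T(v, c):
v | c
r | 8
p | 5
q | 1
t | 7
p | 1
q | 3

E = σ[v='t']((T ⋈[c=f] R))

σ filters on v, owned by the left side.
E' = (σ[v='t'](T) ⋈[c=f] R)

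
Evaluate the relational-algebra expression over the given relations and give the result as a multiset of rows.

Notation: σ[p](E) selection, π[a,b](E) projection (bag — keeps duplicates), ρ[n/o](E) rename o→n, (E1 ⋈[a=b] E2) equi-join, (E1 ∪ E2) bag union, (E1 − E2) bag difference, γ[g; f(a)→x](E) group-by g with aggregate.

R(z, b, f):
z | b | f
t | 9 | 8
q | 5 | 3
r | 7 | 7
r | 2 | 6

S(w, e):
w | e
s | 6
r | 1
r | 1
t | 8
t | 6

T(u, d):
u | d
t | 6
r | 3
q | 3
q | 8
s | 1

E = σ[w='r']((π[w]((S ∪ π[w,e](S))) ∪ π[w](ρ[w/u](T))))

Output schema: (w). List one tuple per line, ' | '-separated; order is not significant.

Subexpression sizes:
  S → 5
  S → 5
  π[w,e](S) → 5
  (S ∪ π[w,e](S)) → 10
  π[w]((S ∪ π[w,e](S))) → 10
  T → 5
  ρ[w/u](T) → 5
  π[w](ρ[w/u](T)) → 5
  (π[w]((S ∪ π[w,e](S))) ∪ π[w](ρ[w/u](T))) → 15
  σ[w='r']((π[w]((S ∪ π[w,e](S))) ∪ π[w](ρ[w/u](T)))) → 5

== RESULT ==
w
r
r
r
r
r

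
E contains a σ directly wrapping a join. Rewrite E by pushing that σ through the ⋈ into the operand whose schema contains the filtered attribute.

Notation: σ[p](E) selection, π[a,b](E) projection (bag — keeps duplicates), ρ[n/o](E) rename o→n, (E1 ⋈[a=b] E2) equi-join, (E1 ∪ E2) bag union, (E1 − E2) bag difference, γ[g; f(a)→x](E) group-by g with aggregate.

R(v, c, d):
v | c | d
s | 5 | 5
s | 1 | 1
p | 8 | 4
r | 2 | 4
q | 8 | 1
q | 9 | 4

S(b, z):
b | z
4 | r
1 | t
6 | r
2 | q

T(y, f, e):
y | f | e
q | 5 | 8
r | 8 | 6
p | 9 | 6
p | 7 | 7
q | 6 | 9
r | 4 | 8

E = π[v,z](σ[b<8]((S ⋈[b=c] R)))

σ filters on b, owned by the left side.
E' = π[v,z]((σ[b<8](S) ⋈[b=c] R))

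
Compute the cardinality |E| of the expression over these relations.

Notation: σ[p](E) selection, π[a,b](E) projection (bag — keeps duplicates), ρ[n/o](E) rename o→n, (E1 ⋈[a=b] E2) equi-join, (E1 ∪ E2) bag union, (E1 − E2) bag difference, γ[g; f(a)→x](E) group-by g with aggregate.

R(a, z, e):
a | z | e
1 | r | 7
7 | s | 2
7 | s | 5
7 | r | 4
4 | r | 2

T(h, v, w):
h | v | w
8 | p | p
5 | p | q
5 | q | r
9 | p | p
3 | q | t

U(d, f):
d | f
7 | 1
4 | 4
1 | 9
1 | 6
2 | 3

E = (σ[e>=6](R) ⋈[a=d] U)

Row counts bottom-up:
  R → 5
  σ[e>=6](R) → 1
  U → 5
  (σ[e>=6](R) ⋈[a=d] U) → 2

|E| = 2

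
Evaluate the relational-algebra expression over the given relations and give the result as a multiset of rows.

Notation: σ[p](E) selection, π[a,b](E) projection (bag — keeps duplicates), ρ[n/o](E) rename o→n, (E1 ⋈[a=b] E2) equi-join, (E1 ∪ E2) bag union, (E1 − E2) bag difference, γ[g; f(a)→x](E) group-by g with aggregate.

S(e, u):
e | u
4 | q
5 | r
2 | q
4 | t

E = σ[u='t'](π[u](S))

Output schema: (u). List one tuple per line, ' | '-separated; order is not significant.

Subexpression sizes:
  S → 4
  π[u](S) → 4
  σ[u='t'](π[u](S)) → 1

== RESULT ==
u
t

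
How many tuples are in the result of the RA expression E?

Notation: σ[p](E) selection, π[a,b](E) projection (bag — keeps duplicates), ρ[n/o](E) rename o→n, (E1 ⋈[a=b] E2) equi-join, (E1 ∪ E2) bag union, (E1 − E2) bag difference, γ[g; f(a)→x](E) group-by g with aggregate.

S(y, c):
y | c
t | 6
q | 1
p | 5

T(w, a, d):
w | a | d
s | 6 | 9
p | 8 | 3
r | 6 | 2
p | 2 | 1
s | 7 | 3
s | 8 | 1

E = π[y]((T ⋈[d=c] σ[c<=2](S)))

Row counts bottom-up:
  T → 6
  S → 3
  σ[c<=2](S) → 1
  (T ⋈[d=c] σ[c<=2](S)) → 2
  π[y]((T ⋈[d=c] σ[c<=2](S))) → 2

|E| = 2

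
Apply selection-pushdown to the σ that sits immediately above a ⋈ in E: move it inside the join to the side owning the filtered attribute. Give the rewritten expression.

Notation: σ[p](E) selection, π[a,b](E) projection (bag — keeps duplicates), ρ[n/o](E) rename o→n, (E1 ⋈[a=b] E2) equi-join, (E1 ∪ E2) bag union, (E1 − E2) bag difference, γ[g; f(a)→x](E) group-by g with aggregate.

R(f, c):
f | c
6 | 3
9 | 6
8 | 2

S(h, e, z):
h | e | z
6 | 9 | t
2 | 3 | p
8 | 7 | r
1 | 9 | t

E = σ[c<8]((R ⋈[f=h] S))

σ filters on c, owned by the left side.
E' = (σ[c<8](R) ⋈[f=h] S)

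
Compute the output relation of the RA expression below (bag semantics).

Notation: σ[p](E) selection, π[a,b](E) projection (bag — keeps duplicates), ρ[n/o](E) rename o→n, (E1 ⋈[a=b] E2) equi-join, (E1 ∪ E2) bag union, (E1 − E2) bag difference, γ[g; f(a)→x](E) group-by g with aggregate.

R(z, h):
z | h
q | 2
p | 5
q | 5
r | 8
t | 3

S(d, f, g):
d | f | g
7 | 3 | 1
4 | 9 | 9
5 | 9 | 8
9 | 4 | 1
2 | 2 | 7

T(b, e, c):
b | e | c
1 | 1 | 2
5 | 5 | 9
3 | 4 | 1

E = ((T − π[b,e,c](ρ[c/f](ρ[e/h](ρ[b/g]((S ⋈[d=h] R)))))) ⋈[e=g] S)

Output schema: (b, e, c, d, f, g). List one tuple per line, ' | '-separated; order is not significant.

Stepwise |·|:
  T → 3
  S → 5
  R → 5
  (S ⋈[d=h] R) → 3
  ρ[b/g]((S ⋈[d=h] R)) → 3
  ρ[e/h](ρ[b/g]((S ⋈[d=h] R))) → 3
  ρ[c/f](ρ[e/h](ρ[b/g]((S ⋈[d=h] R)))) → 3
  π[b,e,c](ρ[c/f](ρ[e/h](ρ[b/g]((S ⋈[d=h] R))))) → 3
  (T − π[b,e,c](ρ[c/f](ρ[e/h](ρ[b/g]((S ⋈[d=h] R)))))) → 3
  S → 5
  ((T − π[b,e,c](ρ[c/f](ρ[e/h](ρ[b/g]((S ⋈[d=h] R)))))) ⋈[e=g] S) → 2

== RESULT ==
b | e | c | d | f | g
1 | 1 | 2 | 7 | 3 | 1
1 | 1 | 2 | 9 | 4 | 1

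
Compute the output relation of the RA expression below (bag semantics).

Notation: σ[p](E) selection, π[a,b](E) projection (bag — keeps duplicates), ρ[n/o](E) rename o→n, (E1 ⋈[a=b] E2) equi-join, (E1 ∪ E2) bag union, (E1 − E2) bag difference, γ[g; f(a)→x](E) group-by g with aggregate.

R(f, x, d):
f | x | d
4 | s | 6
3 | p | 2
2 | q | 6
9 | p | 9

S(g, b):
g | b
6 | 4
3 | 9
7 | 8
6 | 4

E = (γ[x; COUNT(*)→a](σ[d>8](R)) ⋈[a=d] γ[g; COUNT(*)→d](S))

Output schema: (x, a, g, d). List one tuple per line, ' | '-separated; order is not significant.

Stepwise |·|:
  R → 4
  σ[d>8](R) → 1
  γ[x; COUNT(*)→a](σ[d>8](R)) → 1
  S → 4
  γ[g; COUNT(*)→d](S) → 3
  (γ[x; COUNT(*)→a](σ[d>8](R)) ⋈[a=d] γ[g; COUNT(*)→d](S)) → 2

== RESULT ==
x | a | g | d
p | 1 | 3 | 1
p | 1 | 7 | 1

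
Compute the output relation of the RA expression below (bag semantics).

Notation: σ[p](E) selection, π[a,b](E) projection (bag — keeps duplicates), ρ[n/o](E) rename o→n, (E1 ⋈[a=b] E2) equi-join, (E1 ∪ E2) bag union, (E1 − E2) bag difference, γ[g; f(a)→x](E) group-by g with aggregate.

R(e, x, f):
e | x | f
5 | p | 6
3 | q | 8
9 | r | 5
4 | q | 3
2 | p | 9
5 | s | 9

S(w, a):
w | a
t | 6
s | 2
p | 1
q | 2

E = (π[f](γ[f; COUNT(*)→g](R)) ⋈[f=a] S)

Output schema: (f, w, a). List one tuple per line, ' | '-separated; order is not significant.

Subexpression sizes:
  R → 6
  γ[f; COUNT(*)→g](R) → 5
  π[f](γ[f; COUNT(*)→g](R)) → 5
  S → 4
  (π[f](γ[f; COUNT(*)→g](R)) ⋈[f=a] S) → 1

== RESULT ==
f | w | a
6 | t | 6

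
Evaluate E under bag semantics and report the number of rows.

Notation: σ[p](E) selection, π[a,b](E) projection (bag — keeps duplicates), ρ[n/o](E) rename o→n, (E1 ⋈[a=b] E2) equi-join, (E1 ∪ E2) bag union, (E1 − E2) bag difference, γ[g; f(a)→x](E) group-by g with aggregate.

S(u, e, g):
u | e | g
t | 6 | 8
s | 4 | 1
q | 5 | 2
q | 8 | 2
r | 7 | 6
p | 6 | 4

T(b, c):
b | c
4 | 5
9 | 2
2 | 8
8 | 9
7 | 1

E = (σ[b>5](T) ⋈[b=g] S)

Per-node cardinality:
  T → 5
  σ[b>5](T) → 3
  S → 6
  (σ[b>5](T) ⋈[b=g] S) → 1

|E| = 1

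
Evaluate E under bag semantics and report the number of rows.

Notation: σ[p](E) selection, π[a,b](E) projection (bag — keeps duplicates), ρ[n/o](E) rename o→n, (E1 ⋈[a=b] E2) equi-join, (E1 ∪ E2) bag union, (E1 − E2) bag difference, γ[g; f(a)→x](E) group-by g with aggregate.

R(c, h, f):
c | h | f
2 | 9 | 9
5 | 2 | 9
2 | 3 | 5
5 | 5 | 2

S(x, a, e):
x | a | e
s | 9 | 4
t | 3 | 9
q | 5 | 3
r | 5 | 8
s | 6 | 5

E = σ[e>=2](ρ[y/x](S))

Stepwise |·|:
  S → 5
  ρ[y/x](S) → 5
  σ[e>=2](ρ[y/x](S)) → 5

|E| = 5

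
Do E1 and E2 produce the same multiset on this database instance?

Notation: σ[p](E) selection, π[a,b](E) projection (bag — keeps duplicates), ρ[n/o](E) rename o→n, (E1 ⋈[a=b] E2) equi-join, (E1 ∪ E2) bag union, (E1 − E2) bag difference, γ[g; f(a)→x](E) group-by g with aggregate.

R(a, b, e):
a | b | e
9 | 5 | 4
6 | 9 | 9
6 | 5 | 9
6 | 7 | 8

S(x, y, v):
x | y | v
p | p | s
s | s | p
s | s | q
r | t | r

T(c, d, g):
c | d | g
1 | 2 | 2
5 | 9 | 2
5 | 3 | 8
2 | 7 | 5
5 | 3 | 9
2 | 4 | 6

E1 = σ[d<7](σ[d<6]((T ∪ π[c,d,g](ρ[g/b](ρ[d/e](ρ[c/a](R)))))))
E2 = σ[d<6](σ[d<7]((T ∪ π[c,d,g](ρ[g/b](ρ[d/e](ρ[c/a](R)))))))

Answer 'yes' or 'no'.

E1 subexpression sizes:
  T → 6
  R → 4
  ρ[c/a](R) → 4
  ρ[d/e](ρ[c/a](R)) → 4
  ρ[g/b](ρ[d/e](ρ[c/a](R))) → 4
  π[c,d,g](ρ[g/b](ρ[d/e](ρ[c/a](R)))) → 4
  (T ∪ π[c,d,g](ρ[g/b](ρ[d/e](ρ[c/a](R))))) → 10
  σ[d<6]((T ∪ π[c,d,g](ρ[g/b](ρ[d/e](ρ[c/a](R)))))) → 5
  σ[d<7](σ[d<6]((T ∪ π[c,d,g](ρ[g/b](ρ[d/e](ρ[c/a](R))))))) → 5
E2 subexpression sizes:
  T → 6
  R → 4
  ρ[c/a](R) → 4
  ρ[d/e](ρ[c/a](R)) → 4
  ρ[g/b](ρ[d/e](ρ[c/a](R))) → 4
  π[c,d,g](ρ[g/b](ρ[d/e](ρ[c/a](R)))) → 4
  (T ∪ π[c,d,g](ρ[g/b](ρ[d/e](ρ[c/a](R))))) → 10
  σ[d<7]((T ∪ π[c,d,g](ρ[g/b](ρ[d/e](ρ[c/a](R)))))) → 5
  σ[d<6](σ[d<7]((T ∪ π[c,d,g](ρ[g/b](ρ[d/e](ρ[c/a](R))))))) → 5

E1 and E2 produce the same multiset:
c | d | g
1 | 2 | 2
2 | 4 | 6
5 | 3 | 8
5 | 3 | 9
9 | 4 | 5

yes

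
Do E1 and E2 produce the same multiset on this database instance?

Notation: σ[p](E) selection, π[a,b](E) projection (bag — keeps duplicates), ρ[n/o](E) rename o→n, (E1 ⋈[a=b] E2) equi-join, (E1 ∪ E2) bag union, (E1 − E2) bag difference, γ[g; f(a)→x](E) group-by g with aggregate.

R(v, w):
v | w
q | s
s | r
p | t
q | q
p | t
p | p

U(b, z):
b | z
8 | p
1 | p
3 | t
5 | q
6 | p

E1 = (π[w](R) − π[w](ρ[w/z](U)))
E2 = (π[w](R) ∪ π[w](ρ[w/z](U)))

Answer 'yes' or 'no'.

E1 row counts bottom-up:
  R → 6
  π[w](R) → 6
  U → 5
  ρ[w/z](U) → 5
  π[w](ρ[w/z](U)) → 5
  (π[w](R) − π[w](ρ[w/z](U))) → 3
E2 row counts bottom-up:
  R → 6
  π[w](R) → 6
  U → 5
  ρ[w/z](U) → 5
  π[w](ρ[w/z](U)) → 5
  (π[w](R) ∪ π[w](ρ[w/z](U))) → 11

E1 result:
w
r
s
t
E2 result:
w
p
p
p
p
q
q
r
s
t
t
t
Witness: ('q',) appears 0× in E1 but 2× in E2.

no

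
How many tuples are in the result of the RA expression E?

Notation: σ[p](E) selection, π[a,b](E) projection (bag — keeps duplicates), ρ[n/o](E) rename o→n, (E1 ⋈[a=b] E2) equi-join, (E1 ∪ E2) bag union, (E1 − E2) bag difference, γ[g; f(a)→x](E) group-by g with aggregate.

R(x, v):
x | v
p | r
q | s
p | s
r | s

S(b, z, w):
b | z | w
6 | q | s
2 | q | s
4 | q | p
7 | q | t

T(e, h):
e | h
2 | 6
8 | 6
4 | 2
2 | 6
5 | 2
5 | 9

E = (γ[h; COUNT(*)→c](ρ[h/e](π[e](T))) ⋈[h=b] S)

Stepwise |·|:
  T → 6
  π[e](T) → 6
  ρ[h/e](π[e](T)) → 6
  γ[h; COUNT(*)→c](ρ[h/e](π[e](T))) → 4
  S → 4
  (γ[h; COUNT(*)→c](ρ[h/e](π[e](T))) ⋈[h=b] S) → 2

|E| = 2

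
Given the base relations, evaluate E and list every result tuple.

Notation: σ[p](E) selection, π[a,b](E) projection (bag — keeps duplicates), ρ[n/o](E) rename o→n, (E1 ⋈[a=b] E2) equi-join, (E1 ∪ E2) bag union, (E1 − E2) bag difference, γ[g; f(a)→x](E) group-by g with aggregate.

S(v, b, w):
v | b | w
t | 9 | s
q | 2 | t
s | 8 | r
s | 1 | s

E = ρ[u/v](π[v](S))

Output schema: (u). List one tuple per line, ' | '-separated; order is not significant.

Per-node cardinality:
  S → 4
  π[v](S) → 4
  ρ[u/v](π[v](S)) → 4

== RESULT ==
u
q
s
s
t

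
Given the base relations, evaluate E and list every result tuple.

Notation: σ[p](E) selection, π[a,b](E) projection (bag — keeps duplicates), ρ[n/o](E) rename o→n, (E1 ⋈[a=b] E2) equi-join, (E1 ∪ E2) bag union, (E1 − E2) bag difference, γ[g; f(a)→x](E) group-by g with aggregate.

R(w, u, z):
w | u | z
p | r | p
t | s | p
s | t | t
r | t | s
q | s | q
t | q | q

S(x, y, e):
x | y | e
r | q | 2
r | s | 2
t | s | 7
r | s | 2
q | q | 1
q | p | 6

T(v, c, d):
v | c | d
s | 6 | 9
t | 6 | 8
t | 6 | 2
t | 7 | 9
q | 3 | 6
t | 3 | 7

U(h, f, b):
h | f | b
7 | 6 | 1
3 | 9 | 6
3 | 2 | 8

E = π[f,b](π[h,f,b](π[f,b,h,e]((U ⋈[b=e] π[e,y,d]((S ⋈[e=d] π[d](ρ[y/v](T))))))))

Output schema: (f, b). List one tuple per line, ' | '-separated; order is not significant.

Row counts bottom-up:
  U → 3
  S → 6
  T → 6
  ρ[y/v](T) → 6
  π[d](ρ[y/v](T)) → 6
  (S ⋈[e=d] π[d](ρ[y/v](T))) → 5
  π[e,y,d]((S ⋈[e=d] π[d](ρ[y/v](T)))) → 5
  (U ⋈[b=e] π[e,y,d]((S ⋈[e=d] π[d](ρ[y/v](T))))) → 1
  π[f,b,h,e]((U ⋈[b=e] π[e,y,d]((S ⋈[e=d] π[d](ρ[y/v](T)))))) → 1
  π[h,f,b](π[f,b,h,e]((U ⋈[b=e] π[e,y,d]((S ⋈[e=d] π[d](ρ[y/v](T))))))) → 1
  π[f,b](π[h,f,b](π[f,b,h,e]((U ⋈[b=e] π[e,y,d]((S ⋈[e=d] π[d](ρ[y/v](T)))))))) → 1

== RESULT ==
f | b
9 | 6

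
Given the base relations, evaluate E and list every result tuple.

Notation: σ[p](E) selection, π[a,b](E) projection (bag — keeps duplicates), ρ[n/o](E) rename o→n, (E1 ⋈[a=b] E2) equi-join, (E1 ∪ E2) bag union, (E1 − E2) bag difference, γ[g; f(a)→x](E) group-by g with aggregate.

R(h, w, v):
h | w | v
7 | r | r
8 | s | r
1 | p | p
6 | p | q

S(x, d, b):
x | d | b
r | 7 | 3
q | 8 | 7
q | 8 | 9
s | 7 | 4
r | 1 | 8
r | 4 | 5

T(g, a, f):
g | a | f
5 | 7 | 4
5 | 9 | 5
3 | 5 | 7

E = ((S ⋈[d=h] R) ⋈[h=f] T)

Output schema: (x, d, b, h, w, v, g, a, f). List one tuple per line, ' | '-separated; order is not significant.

Per-node cardinality:
  S → 6
  R → 4
  (S ⋈[d=h] R) → 5
  T → 3
  ((S ⋈[d=h] R) ⋈[h=f] T) → 2

== RESULT ==
x | d | b | h | w | v | g | a | f
r | 7 | 3 | 7 | r | r | 3 | 5 | 7
s | 7 | 4 | 7 | r | r | 3 | 5 | 7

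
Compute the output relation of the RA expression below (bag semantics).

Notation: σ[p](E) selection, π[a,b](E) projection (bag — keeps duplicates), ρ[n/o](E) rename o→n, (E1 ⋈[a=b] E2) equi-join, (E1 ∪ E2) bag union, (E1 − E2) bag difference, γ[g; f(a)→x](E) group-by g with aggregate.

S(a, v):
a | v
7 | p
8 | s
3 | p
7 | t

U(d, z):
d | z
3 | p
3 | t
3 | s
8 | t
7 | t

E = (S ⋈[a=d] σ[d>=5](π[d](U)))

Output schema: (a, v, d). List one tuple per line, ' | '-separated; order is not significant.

Row counts bottom-up:
  S → 4
  U → 5
  π[d](U) → 5
  σ[d>=5](π[d](U)) → 2
  (S ⋈[a=d] σ[d>=5](π[d](U))) → 3

== RESULT ==
a | v | d
7 | p | 7
7 | t | 7
8 | s | 8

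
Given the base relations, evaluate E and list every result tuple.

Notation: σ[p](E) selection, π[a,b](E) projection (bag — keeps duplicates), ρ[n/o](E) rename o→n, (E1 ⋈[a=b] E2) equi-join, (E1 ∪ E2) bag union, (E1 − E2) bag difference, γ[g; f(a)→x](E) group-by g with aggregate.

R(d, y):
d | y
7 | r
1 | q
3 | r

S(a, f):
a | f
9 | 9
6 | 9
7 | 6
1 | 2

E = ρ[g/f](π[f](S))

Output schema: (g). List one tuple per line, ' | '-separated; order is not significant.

Row counts bottom-up:
  S → 4
  π[f](S) → 4
  ρ[g/f](π[f](S)) → 4

== RESULT ==
g
2
6
9
9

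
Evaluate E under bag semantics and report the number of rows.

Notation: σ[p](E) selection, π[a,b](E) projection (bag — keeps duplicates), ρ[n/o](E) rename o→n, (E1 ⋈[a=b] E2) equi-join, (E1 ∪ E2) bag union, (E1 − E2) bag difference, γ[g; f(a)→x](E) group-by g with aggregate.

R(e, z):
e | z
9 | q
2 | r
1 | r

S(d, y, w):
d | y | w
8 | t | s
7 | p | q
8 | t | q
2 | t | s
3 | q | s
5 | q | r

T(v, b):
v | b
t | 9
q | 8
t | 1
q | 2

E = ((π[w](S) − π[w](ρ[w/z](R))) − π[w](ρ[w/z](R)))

Row counts bottom-up:
  S → 6
  π[w](S) → 6
  R → 3
  ρ[w/z](R) → 3
  π[w](ρ[w/z](R)) → 3
  (π[w](S) − π[w](ρ[w/z](R))) → 4
  R → 3
  ρ[w/z](R) → 3
  π[w](ρ[w/z](R)) → 3
  ((π[w](S) − π[w](ρ[w/z](R))) − π[w](ρ[w/z](R))) → 3

|E| = 3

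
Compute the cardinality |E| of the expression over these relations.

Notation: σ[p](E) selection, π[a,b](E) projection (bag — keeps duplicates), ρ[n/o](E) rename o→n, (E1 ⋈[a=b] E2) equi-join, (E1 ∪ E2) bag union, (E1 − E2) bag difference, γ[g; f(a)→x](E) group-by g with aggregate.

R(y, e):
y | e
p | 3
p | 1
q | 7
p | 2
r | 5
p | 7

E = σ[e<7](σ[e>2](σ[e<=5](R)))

Stepwise |·|:
  R → 6
  σ[e<=5](R) → 4
  σ[e>2](σ[e<=5](R)) → 2
  σ[e<7](σ[e>2](σ[e<=5](R))) → 2

|E| = 2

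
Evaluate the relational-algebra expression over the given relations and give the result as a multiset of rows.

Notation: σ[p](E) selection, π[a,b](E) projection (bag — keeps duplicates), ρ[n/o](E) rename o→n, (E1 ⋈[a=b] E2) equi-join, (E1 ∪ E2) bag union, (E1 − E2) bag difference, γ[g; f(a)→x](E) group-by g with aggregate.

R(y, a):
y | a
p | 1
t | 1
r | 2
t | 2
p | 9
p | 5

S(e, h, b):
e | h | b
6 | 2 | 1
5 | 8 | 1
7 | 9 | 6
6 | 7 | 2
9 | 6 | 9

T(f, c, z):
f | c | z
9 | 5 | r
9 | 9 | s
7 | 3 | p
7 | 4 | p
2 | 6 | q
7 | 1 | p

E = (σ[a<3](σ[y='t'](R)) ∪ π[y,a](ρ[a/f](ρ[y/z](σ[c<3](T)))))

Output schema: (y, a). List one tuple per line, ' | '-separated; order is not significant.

Row counts bottom-up:
  R → 6
  σ[y='t'](R) → 2
  σ[a<3](σ[y='t'](R)) → 2
  T → 6
  σ[c<3](T) → 1
  ρ[y/z](σ[c<3](T)) → 1
  ρ[a/f](ρ[y/z](σ[c<3](T))) → 1
  π[y,a](ρ[a/f](ρ[y/z](σ[c<3](T)))) → 1
  (σ[a<3](σ[y='t'](R)) ∪ π[y,a](ρ[a/f](ρ[y/z](σ[c<3](T))))) → 3

== RESULT ==
y | a
p | 7
t | 1
t | 2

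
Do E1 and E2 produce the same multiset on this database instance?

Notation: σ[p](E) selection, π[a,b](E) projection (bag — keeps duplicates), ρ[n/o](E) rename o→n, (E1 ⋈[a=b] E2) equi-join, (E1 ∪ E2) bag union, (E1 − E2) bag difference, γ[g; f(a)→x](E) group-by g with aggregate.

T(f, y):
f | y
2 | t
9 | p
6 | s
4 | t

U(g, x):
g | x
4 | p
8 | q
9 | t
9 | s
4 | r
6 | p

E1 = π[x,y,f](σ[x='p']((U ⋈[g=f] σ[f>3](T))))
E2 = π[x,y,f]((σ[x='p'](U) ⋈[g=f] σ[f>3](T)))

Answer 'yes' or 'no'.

E1 subexpression sizes:
  U → 6
  T → 4
  σ[f>3](T) → 3
  (U ⋈[g=f] σ[f>3](T)) → 5
  σ[x='p']((U ⋈[g=f] σ[f>3](T))) → 2
  π[x,y,f](σ[x='p']((U ⋈[g=f] σ[f>3](T)))) → 2
E2 subexpression sizes:
  U → 6
  σ[x='p'](U) → 2
  T → 4
  σ[f>3](T) → 3
  (σ[x='p'](U) ⋈[g=f] σ[f>3](T)) → 2
  π[x,y,f]((σ[x='p'](U) ⋈[g=f] σ[f>3](T))) → 2

E1 and E2 produce the same multiset:
x | y | f
p | s | 6
p | t | 4

yes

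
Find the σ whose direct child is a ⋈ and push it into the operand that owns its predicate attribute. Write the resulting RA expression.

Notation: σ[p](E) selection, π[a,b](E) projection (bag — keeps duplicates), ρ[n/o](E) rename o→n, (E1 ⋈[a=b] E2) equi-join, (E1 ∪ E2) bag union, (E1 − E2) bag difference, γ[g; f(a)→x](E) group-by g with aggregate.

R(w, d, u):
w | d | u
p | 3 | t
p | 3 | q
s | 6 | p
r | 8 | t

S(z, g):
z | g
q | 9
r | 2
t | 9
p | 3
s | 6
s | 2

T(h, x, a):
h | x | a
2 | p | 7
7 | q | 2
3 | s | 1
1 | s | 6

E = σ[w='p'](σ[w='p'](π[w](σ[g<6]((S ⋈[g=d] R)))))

σ filters on g, owned by the left side.
E' = σ[w='p'](σ[w='p'](π[w]((σ[g<6](S) ⋈[g=d] R))))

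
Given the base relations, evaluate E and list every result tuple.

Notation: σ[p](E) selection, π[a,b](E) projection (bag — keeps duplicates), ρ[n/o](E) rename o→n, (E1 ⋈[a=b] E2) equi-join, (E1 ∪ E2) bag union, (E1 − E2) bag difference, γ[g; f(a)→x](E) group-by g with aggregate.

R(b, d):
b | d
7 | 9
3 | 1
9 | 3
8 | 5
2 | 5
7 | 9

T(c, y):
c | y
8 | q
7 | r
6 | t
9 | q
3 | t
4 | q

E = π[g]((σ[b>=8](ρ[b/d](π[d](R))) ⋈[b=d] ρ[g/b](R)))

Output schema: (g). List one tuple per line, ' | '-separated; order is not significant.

Subexpression sizes:
  R → 6
  π[d](R) → 6
  ρ[b/d](π[d](R)) → 6
  σ[b>=8](ρ[b/d](π[d](R))) → 2
  R → 6
  ρ[g/b](R) → 6
  (σ[b>=8](ρ[b/d](π[d](R))) ⋈[b=d] ρ[g/b](R)) → 4
  π[g]((σ[b>=8](ρ[b/d](π[d](R))) ⋈[b=d] ρ[g/b](R))) → 4

== RESULT ==
g
7
7
7
7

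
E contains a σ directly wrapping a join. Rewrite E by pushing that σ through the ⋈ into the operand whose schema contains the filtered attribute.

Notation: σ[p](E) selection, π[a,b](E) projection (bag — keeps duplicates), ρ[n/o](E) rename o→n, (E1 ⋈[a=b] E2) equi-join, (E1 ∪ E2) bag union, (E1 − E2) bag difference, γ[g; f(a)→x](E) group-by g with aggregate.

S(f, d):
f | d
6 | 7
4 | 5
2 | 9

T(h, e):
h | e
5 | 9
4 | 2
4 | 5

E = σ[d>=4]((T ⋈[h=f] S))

σ filters on d, owned by the right side.
E' = (T ⋈[h=f] σ[d>=4](S))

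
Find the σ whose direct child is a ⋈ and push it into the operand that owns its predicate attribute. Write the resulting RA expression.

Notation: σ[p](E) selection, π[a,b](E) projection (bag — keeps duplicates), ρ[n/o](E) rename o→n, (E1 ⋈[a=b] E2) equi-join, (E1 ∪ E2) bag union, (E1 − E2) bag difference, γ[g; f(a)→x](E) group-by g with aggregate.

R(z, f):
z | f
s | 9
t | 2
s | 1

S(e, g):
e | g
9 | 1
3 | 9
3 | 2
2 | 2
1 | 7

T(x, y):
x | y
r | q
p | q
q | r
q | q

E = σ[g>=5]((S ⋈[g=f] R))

σ filters on g, owned by the left side.
E' = (σ[g>=5](S) ⋈[g=f] R)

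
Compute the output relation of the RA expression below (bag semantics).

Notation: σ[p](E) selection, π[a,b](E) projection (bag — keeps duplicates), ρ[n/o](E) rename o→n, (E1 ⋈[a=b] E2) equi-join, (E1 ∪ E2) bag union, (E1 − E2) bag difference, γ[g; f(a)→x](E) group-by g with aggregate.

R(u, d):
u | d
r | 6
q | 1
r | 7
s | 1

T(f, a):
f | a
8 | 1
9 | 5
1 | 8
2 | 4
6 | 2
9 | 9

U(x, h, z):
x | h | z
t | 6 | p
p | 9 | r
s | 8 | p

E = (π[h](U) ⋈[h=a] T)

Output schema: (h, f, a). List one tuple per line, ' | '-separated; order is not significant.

Subexpression sizes:
  U → 3
  π[h](U) → 3
  T → 6
  (π[h](U) ⋈[h=a] T) → 2

== RESULT ==
h | f | a
8 | 1 | 8
9 | 9 | 9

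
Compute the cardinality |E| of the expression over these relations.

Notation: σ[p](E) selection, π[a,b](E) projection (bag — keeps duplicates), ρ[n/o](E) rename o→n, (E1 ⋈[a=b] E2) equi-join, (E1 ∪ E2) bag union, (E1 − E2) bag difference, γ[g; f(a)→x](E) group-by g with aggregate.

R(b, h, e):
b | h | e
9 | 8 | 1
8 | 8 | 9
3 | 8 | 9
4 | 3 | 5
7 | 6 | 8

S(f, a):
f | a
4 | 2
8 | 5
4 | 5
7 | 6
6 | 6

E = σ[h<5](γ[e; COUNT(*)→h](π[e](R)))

Per-node cardinality:
  R → 5
  π[e](R) → 5
  γ[e; COUNT(*)→h](π[e](R)) → 4
  σ[h<5](γ[e; COUNT(*)→h](π[e](R))) → 4

|E| = 4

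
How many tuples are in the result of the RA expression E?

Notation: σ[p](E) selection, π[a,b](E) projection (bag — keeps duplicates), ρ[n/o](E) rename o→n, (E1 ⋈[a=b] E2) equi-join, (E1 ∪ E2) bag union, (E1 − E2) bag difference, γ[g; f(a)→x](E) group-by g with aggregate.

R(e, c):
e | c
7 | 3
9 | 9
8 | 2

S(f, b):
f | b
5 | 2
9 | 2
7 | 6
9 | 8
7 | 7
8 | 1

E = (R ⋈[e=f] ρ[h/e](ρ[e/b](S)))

Row counts bottom-up:
  R → 3
  S → 6
  ρ[e/b](S) → 6
  ρ[h/e](ρ[e/b](S)) → 6
  (R ⋈[e=f] ρ[h/e](ρ[e/b](S))) → 5

|E| = 5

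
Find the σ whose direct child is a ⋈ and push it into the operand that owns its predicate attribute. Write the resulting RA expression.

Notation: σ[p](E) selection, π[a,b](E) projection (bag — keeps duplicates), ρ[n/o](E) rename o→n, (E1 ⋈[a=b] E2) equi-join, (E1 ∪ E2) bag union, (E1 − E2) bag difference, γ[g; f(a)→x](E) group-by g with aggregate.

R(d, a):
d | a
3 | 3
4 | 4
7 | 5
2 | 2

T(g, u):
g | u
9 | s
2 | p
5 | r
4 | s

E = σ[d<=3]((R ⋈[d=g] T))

σ filters on d, owned by the left side.
E' = (σ[d<=3](R) ⋈[d=g] T)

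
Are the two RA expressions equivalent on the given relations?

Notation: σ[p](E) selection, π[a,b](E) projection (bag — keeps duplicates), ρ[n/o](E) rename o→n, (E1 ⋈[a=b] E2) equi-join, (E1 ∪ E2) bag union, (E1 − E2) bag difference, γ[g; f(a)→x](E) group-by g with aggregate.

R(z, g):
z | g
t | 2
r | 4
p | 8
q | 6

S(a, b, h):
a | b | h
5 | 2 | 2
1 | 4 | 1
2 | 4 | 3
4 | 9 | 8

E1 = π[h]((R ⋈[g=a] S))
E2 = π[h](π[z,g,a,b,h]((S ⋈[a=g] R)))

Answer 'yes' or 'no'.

E1 subexpression sizes:
  R → 4
  S → 4
  (R ⋈[g=a] S) → 2
  π[h]((R ⋈[g=a] S)) → 2
E2 subexpression sizes:
  S → 4
  R → 4
  (S ⋈[a=g] R) → 2
  π[z,g,a,b,h]((S ⋈[a=g] R)) → 2
  π[h](π[z,g,a,b,h]((S ⋈[a=g] R))) → 2

E1 and E2 produce the same multiset:
h
3
8

yes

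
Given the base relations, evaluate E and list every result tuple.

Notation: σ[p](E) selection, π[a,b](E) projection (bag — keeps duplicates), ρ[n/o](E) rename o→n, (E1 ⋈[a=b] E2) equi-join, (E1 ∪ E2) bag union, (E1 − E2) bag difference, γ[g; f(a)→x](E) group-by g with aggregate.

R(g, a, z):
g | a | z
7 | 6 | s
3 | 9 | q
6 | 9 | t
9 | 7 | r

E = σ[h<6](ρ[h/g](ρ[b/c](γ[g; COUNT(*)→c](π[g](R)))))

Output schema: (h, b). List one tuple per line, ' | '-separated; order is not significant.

Stepwise |·|:
  R → 4
  π[g](R) → 4
  γ[g; COUNT(*)→c](π[g](R)) → 4
  ρ[b/c](γ[g; COUNT(*)→c](π[g](R))) → 4
  ρ[h/g](ρ[b/c](γ[g; COUNT(*)→c](π[g](R)))) → 4
  σ[h<6](ρ[h/g](ρ[b/c](γ[g; COUNT(*)→c](π[g](R))))) → 1

== RESULT ==
h | b
3 | 1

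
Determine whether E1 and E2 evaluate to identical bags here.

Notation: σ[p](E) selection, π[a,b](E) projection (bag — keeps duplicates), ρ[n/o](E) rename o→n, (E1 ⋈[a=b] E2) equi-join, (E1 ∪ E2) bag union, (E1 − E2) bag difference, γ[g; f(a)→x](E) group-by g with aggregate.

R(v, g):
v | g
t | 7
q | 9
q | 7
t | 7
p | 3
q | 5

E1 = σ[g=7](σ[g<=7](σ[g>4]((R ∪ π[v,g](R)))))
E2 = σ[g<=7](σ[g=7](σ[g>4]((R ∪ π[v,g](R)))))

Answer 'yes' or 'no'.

E1 stepwise |·|:
  R → 6
  R → 6
  π[v,g](R) → 6
  (R ∪ π[v,g](R)) → 12
  σ[g>4]((R ∪ π[v,g](R))) → 10
  σ[g<=7](σ[g>4]((R ∪ π[v,g](R)))) → 8
  σ[g=7](σ[g<=7](σ[g>4]((R ∪ π[v,g](R))))) → 6
E2 stepwise |·|:
  R → 6
  R → 6
  π[v,g](R) → 6
  (R ∪ π[v,g](R)) → 12
  σ[g>4]((R ∪ π[v,g](R))) → 10
  σ[g=7](σ[g>4]((R ∪ π[v,g](R)))) → 6
  σ[g<=7](σ[g=7](σ[g>4]((R ∪ π[v,g](R))))) → 6

E1 and E2 produce the same multiset:
v | g
q | 7
q | 7
t | 7
t | 7
t | 7
t | 7

yes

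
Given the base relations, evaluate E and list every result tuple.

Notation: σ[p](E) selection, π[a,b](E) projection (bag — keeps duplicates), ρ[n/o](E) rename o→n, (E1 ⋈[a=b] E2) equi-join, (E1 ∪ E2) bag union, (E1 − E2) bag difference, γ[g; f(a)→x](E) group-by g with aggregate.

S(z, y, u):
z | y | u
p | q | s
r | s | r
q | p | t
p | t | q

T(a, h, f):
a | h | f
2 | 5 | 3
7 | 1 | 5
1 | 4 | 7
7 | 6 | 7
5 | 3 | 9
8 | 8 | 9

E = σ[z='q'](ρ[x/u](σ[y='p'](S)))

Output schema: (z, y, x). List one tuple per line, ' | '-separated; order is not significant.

Per-node cardinality:
  S → 4
  σ[y='p'](S) → 1
  ρ[x/u](σ[y='p'](S)) → 1
  σ[z='q'](ρ[x/u](σ[y='p'](S))) → 1

== RESULT ==
z | y | x
q | p | t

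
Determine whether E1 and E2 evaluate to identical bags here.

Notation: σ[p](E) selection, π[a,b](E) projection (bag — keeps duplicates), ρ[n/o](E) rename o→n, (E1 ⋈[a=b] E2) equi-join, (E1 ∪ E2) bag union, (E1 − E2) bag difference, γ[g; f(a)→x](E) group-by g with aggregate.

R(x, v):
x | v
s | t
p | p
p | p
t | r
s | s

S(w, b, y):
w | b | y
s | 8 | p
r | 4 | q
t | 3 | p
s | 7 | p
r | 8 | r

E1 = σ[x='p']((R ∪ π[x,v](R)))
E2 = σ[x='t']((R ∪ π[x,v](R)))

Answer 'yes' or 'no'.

E1 per-node cardinality:
  R → 5
  R → 5
  π[x,v](R) → 5
  (R ∪ π[x,v](R)) → 10
  σ[x='p']((R ∪ π[x,v](R))) → 4
E2 per-node cardinality:
  R → 5
  R → 5
  π[x,v](R) → 5
  (R ∪ π[x,v](R)) → 10
  σ[x='t']((R ∪ π[x,v](R))) → 2

E1 result:
x | v
p | p
p | p
p | p
p | p
E2 result:
x | v
t | r
t | r
Witness: ('t', 'r') appears 0× in E1 but 2× in E2.

no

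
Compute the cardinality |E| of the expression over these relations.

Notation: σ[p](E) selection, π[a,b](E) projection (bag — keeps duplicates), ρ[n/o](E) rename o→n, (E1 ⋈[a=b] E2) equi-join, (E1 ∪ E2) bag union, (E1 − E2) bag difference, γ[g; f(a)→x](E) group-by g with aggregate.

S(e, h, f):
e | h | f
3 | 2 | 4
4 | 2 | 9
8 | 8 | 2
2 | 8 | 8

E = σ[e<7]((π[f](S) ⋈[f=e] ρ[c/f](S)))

Stepwise |·|:
  S → 4
  π[f](S) → 4
  S → 4
  ρ[c/f](S) → 4
  (π[f](S) ⋈[f=e] ρ[c/f](S)) → 3
  σ[e<7]((π[f](S) ⋈[f=e] ρ[c/f](S))) → 2

|E| = 2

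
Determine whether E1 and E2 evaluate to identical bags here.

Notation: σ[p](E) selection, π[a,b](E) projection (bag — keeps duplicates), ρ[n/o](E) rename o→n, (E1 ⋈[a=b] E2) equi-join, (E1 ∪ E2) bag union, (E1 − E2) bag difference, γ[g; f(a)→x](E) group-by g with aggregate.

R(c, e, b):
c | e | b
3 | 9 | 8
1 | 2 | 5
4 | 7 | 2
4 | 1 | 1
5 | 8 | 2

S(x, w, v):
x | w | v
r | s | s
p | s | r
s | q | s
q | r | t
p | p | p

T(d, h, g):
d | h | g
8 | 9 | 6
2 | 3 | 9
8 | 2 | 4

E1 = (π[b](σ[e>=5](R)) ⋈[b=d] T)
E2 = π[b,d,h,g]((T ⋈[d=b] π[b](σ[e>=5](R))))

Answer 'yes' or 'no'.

E1 subexpression sizes:
  R → 5
  σ[e>=5](R) → 3
  π[b](σ[e>=5](R)) → 3
  T → 3
  (π[b](σ[e>=5](R)) ⋈[b=d] T) → 4
E2 subexpression sizes:
  T → 3
  R → 5
  σ[e>=5](R) → 3
  π[b](σ[e>=5](R)) → 3
  (T ⋈[d=b] π[b](σ[e>=5](R))) → 4
  π[b,d,h,g]((T ⋈[d=b] π[b](σ[e>=5](R)))) → 4

E1 and E2 produce the same multiset:
b | d | h | g
2 | 2 | 3 | 9
2 | 2 | 3 | 9
8 | 8 | 2 | 4
8 | 8 | 9 | 6

yes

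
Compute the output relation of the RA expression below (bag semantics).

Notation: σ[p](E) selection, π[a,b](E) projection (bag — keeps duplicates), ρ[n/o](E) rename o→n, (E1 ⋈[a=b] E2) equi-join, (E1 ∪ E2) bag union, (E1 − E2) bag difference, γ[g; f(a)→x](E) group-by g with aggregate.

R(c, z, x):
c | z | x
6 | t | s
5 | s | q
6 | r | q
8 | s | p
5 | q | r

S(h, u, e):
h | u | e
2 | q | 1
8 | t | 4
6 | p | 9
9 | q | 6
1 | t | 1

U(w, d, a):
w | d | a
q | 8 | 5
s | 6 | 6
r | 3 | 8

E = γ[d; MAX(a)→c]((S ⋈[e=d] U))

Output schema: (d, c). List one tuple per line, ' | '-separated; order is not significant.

Subexpression sizes:
  S → 5
  U → 3
  (S ⋈[e=d] U) → 1
  γ[d; MAX(a)→c]((S ⋈[e=d] U)) → 1

== RESULT ==
d | c
6 | 6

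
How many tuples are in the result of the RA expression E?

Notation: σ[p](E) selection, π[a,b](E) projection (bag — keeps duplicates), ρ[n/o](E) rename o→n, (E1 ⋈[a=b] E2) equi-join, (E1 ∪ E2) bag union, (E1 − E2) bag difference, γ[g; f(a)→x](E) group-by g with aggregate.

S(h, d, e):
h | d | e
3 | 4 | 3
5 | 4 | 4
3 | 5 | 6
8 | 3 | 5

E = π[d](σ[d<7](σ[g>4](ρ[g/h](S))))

Per-node cardinality:
  S → 4
  ρ[g/h](S) → 4
  σ[g>4](ρ[g/h](S)) → 2
  σ[d<7](σ[g>4](ρ[g/h](S))) → 2
  π[d](σ[d<7](σ[g>4](ρ[g/h](S)))) → 2

|E| = 2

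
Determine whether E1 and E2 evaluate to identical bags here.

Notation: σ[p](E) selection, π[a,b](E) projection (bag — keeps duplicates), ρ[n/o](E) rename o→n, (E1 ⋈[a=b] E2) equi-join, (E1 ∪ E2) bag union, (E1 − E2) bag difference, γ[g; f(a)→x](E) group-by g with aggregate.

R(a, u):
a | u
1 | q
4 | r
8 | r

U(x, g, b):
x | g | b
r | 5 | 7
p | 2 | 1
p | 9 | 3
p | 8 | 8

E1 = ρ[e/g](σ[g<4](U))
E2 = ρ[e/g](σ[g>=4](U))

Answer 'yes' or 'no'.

E1 stepwise |·|:
  U → 4
  σ[g<4](U) → 1
  ρ[e/g](σ[g<4](U)) → 1
E2 stepwise |·|:
  U → 4
  σ[g>=4](U) → 3
  ρ[e/g](σ[g>=4](U)) → 3

E1 result:
x | e | b
p | 2 | 1
E2 result:
x | e | b
p | 8 | 8
p | 9 | 3
r | 5 | 7
Witness: ('p', 9, 3) appears 0× in E1 but 1× in E2.

no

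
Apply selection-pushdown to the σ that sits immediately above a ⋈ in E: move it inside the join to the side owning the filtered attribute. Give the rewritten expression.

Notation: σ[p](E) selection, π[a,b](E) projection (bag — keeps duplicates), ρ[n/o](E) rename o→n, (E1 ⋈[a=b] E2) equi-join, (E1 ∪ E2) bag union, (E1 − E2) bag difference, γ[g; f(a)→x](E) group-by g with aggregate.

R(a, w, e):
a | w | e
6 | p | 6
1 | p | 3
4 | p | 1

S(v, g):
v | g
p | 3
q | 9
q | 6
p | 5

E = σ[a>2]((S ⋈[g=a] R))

σ filters on a, owned by the right side.
E' = (S ⋈[g=a] σ[a>2](R))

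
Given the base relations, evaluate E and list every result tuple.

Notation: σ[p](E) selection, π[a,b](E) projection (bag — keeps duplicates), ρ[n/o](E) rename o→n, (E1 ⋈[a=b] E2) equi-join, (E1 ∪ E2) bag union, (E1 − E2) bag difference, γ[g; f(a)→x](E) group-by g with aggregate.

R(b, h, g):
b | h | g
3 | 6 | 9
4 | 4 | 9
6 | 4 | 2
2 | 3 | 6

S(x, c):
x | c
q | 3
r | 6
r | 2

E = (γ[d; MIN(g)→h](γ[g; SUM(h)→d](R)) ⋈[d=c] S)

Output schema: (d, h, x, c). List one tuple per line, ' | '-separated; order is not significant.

Subexpression sizes:
  R → 4
  γ[g; SUM(h)→d](R) → 3
  γ[d; MIN(g)→h](γ[g; SUM(h)→d](R)) → 3
  S → 3
  (γ[d; MIN(g)→h](γ[g; SUM(h)→d](R)) ⋈[d=c] S) → 1

== RESULT ==
d | h | x | c
3 | 6 | q | 3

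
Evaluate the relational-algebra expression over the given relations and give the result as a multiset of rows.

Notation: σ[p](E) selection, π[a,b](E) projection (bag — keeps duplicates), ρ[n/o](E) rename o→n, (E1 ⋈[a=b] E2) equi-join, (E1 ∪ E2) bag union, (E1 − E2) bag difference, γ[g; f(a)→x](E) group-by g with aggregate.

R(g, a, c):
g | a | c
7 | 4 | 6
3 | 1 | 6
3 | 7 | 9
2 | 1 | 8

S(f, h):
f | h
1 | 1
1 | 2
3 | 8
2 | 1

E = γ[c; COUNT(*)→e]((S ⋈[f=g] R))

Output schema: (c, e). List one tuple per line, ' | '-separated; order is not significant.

Per-node cardinality:
  S → 4
  R → 4
  (S ⋈[f=g] R) → 3
  γ[c; COUNT(*)→e]((S ⋈[f=g] R)) → 3

== RESULT ==
c | e
6 | 1
8 | 1
9 | 1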